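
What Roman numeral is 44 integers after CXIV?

CXIV = 114
114 + 44 = 158

CLVIII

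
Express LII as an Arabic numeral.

LII: L=50, I=1, I=1
50 + 1 + 1 = 52

52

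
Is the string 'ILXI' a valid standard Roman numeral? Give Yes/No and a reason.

'ILXI': Invalid subtractive combination: IL

No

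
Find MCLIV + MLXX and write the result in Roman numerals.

MCLIV = 1154
MLXX = 1070
1154 + 1070 = 2224

MMCCXXIV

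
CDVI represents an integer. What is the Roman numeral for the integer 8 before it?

CDVI = 406
406 - 8 = 398

CCCXCVIII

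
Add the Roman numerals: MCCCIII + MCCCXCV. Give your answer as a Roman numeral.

MCCCIII = 1303
MCCCXCV = 1395
1303 + 1395 = 2698

MMDCXCVIII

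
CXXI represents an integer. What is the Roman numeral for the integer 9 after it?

CXXI = 121
121 + 9 = 130

CXXX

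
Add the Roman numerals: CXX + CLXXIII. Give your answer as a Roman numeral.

CXX = 120
CLXXIII = 173
120 + 173 = 293

CCXCIII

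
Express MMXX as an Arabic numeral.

MMXX: M=1000, M=1000, X=10, X=10
1000 + 1000 + 10 + 10 = 2020

2020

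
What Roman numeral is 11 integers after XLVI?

XLVI = 46
46 + 11 = 57

LVII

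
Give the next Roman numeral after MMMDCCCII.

MMMDCCCII = 3802; next is 3803

MMMDCCCIII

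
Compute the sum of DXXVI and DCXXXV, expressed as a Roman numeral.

DXXVI = 526
DCXXXV = 635
526 + 635 = 1161

MCLXI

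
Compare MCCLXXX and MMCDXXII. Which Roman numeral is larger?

MCCLXXX = 1280
MMCDXXII = 2422
2422 is larger

MMCDXXII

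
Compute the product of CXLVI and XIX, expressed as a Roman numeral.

CXLVI = 146
XIX = 19
146 × 19 = 2774

MMDCCLXXIV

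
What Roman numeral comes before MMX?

MMX = 2010, so the previous integer is 2010 - 1 = 2009

MMIX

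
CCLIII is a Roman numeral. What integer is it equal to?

CCLIII: C=100, C=100, L=50, I=1, I=1, I=1
100 + 100 + 50 + 1 + 1 + 1 = 253

253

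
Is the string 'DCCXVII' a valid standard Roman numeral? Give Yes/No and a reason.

'DCCXVII': Check the rules: uses only the symbols I, V, X, L, C, D, M; no symbol is repeated more than three times in a row; V, L and D each appear at most once; no smaller symbol precedes a larger one (values never increase from left to right). Value: D (500) + C (100) + C (100) + X (10) + V (5) + I (1) + I (1) = 717. So it is a valid standard Roman numeral.

Yes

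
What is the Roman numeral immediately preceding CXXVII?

CXXVII = 127, so the previous integer is 127 - 1 = 126

CXXVI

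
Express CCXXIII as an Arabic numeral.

CCXXIII: C=100, C=100, X=10, X=10, I=1, I=1, I=1
100 + 100 + 10 + 10 + 1 + 1 + 1 = 223

223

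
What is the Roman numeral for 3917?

Convert 3917 to Roman numerals:
  3917 contains 3×1000 (MMM)
  917 contains 1×900 (CM)
  17 contains 1×10 (X)
  7 contains 1×5 (V)
  2 contains 2×1 (II)

MMMCMXVII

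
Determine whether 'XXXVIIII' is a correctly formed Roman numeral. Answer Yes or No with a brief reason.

'XXXVIIII': More than 3 consecutive I's

No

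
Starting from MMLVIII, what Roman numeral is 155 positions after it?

MMLVIII = 2058
2058 + 155 = 2213

MMCCXIII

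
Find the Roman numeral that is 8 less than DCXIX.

DCXIX = 619
619 - 8 = 611

DCXI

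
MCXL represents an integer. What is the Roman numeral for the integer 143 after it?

MCXL = 1140
1140 + 143 = 1283

MCCLXXXIII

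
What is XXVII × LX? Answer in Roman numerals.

XXVII = 27
LX = 60
27 × 60 = 1620

MDCXX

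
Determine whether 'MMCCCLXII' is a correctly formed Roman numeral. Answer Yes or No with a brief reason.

'MMCCCLXII': Check the rules: uses only the symbols I, V, X, L, C, D, M; no symbol is repeated more than three times in a row; V, L and D each appear at most once; no smaller symbol precedes a larger one (values never increase from left to right). Value: M (1000) + M (1000) + C (100) + C (100) + C (100) + L (50) + X (10) + I (1) + I (1) = 2362. So it is a valid standard Roman numeral.

Yes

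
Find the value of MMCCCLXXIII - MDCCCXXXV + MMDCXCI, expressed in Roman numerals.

MMCCCLXXIII = 2373, MDCCCXXXV = 1835, MMDCXCI = 2691
2373 - 1835 = 538
538 + 2691 = 3229

MMMCCXXIX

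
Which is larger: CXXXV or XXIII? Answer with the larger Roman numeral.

CXXXV = 135
XXIII = 23
135 is larger

CXXXV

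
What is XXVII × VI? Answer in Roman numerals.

XXVII = 27
VI = 6
27 × 6 = 162

CLXII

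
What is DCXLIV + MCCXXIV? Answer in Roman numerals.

DCXLIV = 644
MCCXXIV = 1224
644 + 1224 = 1868

MDCCCLXVIII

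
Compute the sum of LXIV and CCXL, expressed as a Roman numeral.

LXIV = 64
CCXL = 240
64 + 240 = 304

CCCIV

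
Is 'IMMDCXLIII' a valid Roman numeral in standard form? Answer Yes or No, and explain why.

'IMMDCXLIII': Invalid subtractive combination: IM

No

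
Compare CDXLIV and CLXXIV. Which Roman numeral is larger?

CDXLIV = 444
CLXXIV = 174
444 is larger

CDXLIV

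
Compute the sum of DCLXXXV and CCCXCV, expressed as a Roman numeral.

DCLXXXV = 685
CCCXCV = 395
685 + 395 = 1080

MLXXX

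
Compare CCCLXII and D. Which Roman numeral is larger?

CCCLXII = 362
D = 500
500 is larger

D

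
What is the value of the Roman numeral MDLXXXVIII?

MDLXXXVIII: M=1000, D=500, L=50, X=10, X=10, X=10, V=5, I=1, I=1, I=1
1000 + 500 + 50 + 10 + 10 + 10 + 5 + 1 + 1 + 1 = 1588

1588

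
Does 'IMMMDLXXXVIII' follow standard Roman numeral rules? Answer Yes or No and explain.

'IMMMDLXXXVIII': Invalid subtractive combination: IM

No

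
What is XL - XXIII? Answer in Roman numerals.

XL = 40
XXIII = 23
40 - 23 = 17

XVII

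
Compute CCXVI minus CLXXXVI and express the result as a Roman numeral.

CCXVI = 216
CLXXXVI = 186
216 - 186 = 30

XXX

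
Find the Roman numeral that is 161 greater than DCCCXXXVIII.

DCCCXXXVIII = 838
838 + 161 = 999

CMXCIX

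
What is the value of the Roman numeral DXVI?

DXVI: D=500, X=10, V=5, I=1
500 + 10 + 5 + 1 = 516

516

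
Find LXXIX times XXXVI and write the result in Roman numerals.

LXXIX = 79
XXXVI = 36
79 × 36 = 2844

MMDCCCXLIV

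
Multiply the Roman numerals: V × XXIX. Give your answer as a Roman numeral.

V = 5
XXIX = 29
5 × 29 = 145

CXLV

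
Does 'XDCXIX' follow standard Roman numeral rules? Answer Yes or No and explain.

'XDCXIX': Invalid subtractive combination: XD

No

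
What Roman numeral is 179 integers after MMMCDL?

MMMCDL = 3450
3450 + 179 = 3629

MMMDCXXIX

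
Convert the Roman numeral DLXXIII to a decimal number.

DLXXIII: D=500, L=50, X=10, X=10, I=1, I=1, I=1
500 + 50 + 10 + 10 + 1 + 1 + 1 = 573

573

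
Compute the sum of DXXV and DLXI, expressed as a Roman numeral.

DXXV = 525
DLXI = 561
525 + 561 = 1086

MLXXXVI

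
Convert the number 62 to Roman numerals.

Convert 62 to Roman numerals:
  62 contains 1×50 (L)
  12 contains 1×10 (X)
  2 contains 2×1 (II)

LXII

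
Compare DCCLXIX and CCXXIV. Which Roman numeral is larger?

DCCLXIX = 769
CCXXIV = 224
769 is larger

DCCLXIX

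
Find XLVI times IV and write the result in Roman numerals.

XLVI = 46
IV = 4
46 × 4 = 184

CLXXXIV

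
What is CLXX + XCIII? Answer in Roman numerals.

CLXX = 170
XCIII = 93
170 + 93 = 263

CCLXIII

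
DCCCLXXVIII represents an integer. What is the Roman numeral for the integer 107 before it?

DCCCLXXVIII = 878
878 - 107 = 771

DCCLXXI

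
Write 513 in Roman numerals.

Convert 513 to Roman numerals:
  513 contains 1×500 (D)
  13 contains 1×10 (X)
  3 contains 3×1 (III)

DXIII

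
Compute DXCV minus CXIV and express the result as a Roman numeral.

DXCV = 595
CXIV = 114
595 - 114 = 481

CDLXXXI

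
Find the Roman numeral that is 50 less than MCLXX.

MCLXX = 1170
1170 - 50 = 1120

MCXX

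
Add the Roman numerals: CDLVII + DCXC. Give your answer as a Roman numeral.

CDLVII = 457
DCXC = 690
457 + 690 = 1147

MCXLVII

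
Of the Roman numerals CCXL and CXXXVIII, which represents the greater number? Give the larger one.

CCXL = 240
CXXXVIII = 138
240 is larger

CCXL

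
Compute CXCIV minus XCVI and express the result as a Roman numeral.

CXCIV = 194
XCVI = 96
194 - 96 = 98

XCVIII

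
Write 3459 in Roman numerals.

Convert 3459 to Roman numerals:
  3459 contains 3×1000 (MMM)
  459 contains 1×400 (CD)
  59 contains 1×50 (L)
  9 contains 1×9 (IX)

MMMCDLIX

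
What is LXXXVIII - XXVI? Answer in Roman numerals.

LXXXVIII = 88
XXVI = 26
88 - 26 = 62

LXII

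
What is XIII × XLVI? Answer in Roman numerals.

XIII = 13
XLVI = 46
13 × 46 = 598

DXCVIII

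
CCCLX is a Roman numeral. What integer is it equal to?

CCCLX: C=100, C=100, C=100, L=50, X=10
100 + 100 + 100 + 50 + 10 = 360

360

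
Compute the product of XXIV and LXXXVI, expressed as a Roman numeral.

XXIV = 24
LXXXVI = 86
24 × 86 = 2064

MMLXIV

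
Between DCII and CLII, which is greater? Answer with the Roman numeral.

DCII = 602
CLII = 152
602 is larger

DCII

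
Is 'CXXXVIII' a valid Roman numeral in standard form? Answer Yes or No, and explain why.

'CXXXVIII': Check the rules: uses only the symbols I, V, X, L, C, D, M; no symbol is repeated more than three times in a row; V, L and D each appear at most once; no smaller symbol precedes a larger one (values never increase from left to right). Value: C (100) + X (10) + X (10) + X (10) + V (5) + I (1) + I (1) + I (1) = 138. So it is a valid standard Roman numeral.

Yes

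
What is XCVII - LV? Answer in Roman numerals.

XCVII = 97
LV = 55
97 - 55 = 42

XLII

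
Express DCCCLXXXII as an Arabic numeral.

DCCCLXXXII: D=500, C=100, C=100, C=100, L=50, X=10, X=10, X=10, I=1, I=1
500 + 100 + 100 + 100 + 50 + 10 + 10 + 10 + 1 + 1 = 882

882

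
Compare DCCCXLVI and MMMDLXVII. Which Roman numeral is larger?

DCCCXLVI = 846
MMMDLXVII = 3567
3567 is larger

MMMDLXVII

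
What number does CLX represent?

CLX: C=100, L=50, X=10
100 + 50 + 10 = 160

160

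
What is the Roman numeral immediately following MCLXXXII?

MCLXXXII = 1182; next is 1183

MCLXXXIII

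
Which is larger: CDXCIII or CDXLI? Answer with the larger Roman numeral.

CDXCIII = 493
CDXLI = 441
493 is larger

CDXCIII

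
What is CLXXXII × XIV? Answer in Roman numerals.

CLXXXII = 182
XIV = 14
182 × 14 = 2548

MMDXLVIII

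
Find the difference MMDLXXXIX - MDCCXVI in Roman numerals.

MMDLXXXIX = 2589
MDCCXVI = 1716
2589 - 1716 = 873

DCCCLXXIII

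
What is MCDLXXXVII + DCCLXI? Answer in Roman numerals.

MCDLXXXVII = 1487
DCCLXI = 761
1487 + 761 = 2248

MMCCXLVIII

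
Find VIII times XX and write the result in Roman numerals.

VIII = 8
XX = 20
8 × 20 = 160

CLX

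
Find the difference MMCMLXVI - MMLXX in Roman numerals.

MMCMLXVI = 2966
MMLXX = 2070
2966 - 2070 = 896

DCCCXCVI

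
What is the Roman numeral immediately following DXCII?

DXCII = 592, so the next integer is 592 + 1 = 593

DXCIII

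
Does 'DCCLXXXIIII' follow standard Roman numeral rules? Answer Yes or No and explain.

'DCCLXXXIIII': More than 3 consecutive I's

No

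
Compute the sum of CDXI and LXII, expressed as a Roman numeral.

CDXI = 411
LXII = 62
411 + 62 = 473

CDLXXIII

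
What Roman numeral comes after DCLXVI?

DCLXVI = 666, so the next integer is 666 + 1 = 667

DCLXVII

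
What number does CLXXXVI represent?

CLXXXVI: C=100, L=50, X=10, X=10, X=10, V=5, I=1
100 + 50 + 10 + 10 + 10 + 5 + 1 = 186

186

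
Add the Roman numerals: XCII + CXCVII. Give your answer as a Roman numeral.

XCII = 92
CXCVII = 197
92 + 197 = 289

CCLXXXIX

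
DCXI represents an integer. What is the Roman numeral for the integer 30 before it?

DCXI = 611
611 - 30 = 581

DLXXXI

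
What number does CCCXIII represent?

CCCXIII: C=100, C=100, C=100, X=10, I=1, I=1, I=1
100 + 100 + 100 + 10 + 1 + 1 + 1 = 313

313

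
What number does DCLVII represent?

DCLVII: D=500, C=100, L=50, V=5, I=1, I=1
500 + 100 + 50 + 5 + 1 + 1 = 657

657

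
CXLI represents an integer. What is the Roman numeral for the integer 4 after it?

CXLI = 141
141 + 4 = 145

CXLV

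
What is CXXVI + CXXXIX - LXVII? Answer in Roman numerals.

CXXVI = 126, CXXXIX = 139, LXVII = 67
126 + 139 = 265
265 - 67 = 198

CXCVIII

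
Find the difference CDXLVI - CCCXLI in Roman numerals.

CDXLVI = 446
CCCXLI = 341
446 - 341 = 105

CV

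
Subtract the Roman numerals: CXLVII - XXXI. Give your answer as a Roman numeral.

CXLVII = 147
XXXI = 31
147 - 31 = 116

CXVI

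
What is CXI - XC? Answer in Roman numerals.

CXI = 111
XC = 90
111 - 90 = 21

XXI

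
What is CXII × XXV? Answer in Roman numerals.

CXII = 112
XXV = 25
112 × 25 = 2800

MMDCCC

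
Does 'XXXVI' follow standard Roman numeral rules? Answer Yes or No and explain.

'XXXVI': Check the rules: uses only the symbols I, V, X, L, C, D, M; no symbol is repeated more than three times in a row; V, L and D each appear at most once; no smaller symbol precedes a larger one (values never increase from left to right). Value: X (10) + X (10) + X (10) + V (5) + I (1) = 36. So it is a valid standard Roman numeral.

Yes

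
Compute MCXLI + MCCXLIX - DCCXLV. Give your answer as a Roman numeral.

MCXLI = 1141, MCCXLIX = 1249, DCCXLV = 745
1141 + 1249 = 2390
2390 - 745 = 1645

MDCXLV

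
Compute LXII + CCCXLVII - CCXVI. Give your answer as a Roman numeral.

LXII = 62, CCCXLVII = 347, CCXVI = 216
62 + 347 = 409
409 - 216 = 193

CXCIII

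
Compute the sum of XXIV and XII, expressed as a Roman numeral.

XXIV = 24
XII = 12
24 + 12 = 36

XXXVI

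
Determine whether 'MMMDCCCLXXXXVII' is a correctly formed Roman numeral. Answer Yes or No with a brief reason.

'MMMDCCCLXXXXVII': More than 3 consecutive X's

No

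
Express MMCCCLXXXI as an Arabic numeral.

MMCCCLXXXI: M=1000, M=1000, C=100, C=100, C=100, L=50, X=10, X=10, X=10, I=1
1000 + 1000 + 100 + 100 + 100 + 50 + 10 + 10 + 10 + 1 = 2381

2381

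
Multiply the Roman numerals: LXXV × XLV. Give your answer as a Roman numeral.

LXXV = 75
XLV = 45
75 × 45 = 3375

MMMCCCLXXV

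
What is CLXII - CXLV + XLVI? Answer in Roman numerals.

CLXII = 162, CXLV = 145, XLVI = 46
162 - 145 = 17
17 + 46 = 63

LXIII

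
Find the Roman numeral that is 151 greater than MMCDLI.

MMCDLI = 2451
2451 + 151 = 2602

MMDCII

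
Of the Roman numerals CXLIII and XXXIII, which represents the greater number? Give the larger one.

CXLIII = 143
XXXIII = 33
143 is larger

CXLIII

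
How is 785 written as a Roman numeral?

Convert 785 to Roman numerals:
  785 contains 1×500 (D)
  285 contains 2×100 (CC)
  85 contains 1×50 (L)
  35 contains 3×10 (XXX)
  5 contains 1×5 (V)

DCCLXXXV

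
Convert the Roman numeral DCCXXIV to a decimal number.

DCCXXIV: D=500, C=100, C=100, X=10, X=10, IV=4
500 + 100 + 100 + 10 + 10 + 4 = 724

724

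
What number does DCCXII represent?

DCCXII: D=500, C=100, C=100, X=10, I=1, I=1
500 + 100 + 100 + 10 + 1 + 1 = 712

712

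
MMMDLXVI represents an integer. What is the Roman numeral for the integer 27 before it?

MMMDLXVI = 3566
3566 - 27 = 3539

MMMDXXXIX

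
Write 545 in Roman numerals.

Convert 545 to Roman numerals:
  545 contains 1×500 (D)
  45 contains 1×40 (XL)
  5 contains 1×5 (V)

DXLV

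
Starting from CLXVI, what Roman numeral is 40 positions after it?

CLXVI = 166
166 + 40 = 206

CCVI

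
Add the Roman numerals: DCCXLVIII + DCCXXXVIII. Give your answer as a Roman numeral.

DCCXLVIII = 748
DCCXXXVIII = 738
748 + 738 = 1486

MCDLXXXVI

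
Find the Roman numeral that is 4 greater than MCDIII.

MCDIII = 1403
1403 + 4 = 1407

MCDVII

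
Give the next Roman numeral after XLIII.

XLIII = 43; next is 44

XLIV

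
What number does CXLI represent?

CXLI: C=100, XL=40, I=1
100 + 40 + 1 = 141

141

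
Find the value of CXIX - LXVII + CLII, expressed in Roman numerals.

CXIX = 119, LXVII = 67, CLII = 152
119 - 67 = 52
52 + 152 = 204

CCIV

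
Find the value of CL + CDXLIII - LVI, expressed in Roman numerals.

CL = 150, CDXLIII = 443, LVI = 56
150 + 443 = 593
593 - 56 = 537

DXXXVII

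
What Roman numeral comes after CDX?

CDX = 410; next is 411

CDXI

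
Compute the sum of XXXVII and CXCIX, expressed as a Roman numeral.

XXXVII = 37
CXCIX = 199
37 + 199 = 236

CCXXXVI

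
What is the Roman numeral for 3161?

Convert 3161 to Roman numerals:
  3161 contains 3×1000 (MMM)
  161 contains 1×100 (C)
  61 contains 1×50 (L)
  11 contains 1×10 (X)
  1 contains 1×1 (I)

MMMCLXI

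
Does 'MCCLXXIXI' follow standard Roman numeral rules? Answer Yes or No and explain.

'MCCLXXIXI': I cannot come right after the subtractive pair IX: once I is subtracted in IX, the next symbol must be smaller than I

No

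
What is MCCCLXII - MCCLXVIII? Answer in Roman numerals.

MCCCLXII = 1362
MCCLXVIII = 1268
1362 - 1268 = 94

XCIV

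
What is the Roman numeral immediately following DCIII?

DCIII = 603, so the next integer is 603 + 1 = 604

DCIV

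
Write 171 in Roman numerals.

Convert 171 to Roman numerals:
  171 contains 1×100 (C)
  71 contains 1×50 (L)
  21 contains 2×10 (XX)
  1 contains 1×1 (I)

CLXXI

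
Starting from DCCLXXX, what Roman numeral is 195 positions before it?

DCCLXXX = 780
780 - 195 = 585

DLXXXV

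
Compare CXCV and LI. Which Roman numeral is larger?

CXCV = 195
LI = 51
195 is larger

CXCV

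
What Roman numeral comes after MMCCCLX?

MMCCCLX = 2360; next is 2361

MMCCCLXI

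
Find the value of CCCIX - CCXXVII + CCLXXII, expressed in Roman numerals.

CCCIX = 309, CCXXVII = 227, CCLXXII = 272
309 - 227 = 82
82 + 272 = 354

CCCLIV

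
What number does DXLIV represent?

DXLIV: D=500, XL=40, IV=4
500 + 40 + 4 = 544

544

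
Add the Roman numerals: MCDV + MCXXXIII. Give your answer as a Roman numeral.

MCDV = 1405
MCXXXIII = 1133
1405 + 1133 = 2538

MMDXXXVIII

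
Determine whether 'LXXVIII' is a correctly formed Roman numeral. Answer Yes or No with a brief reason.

'LXXVIII': Check the rules: uses only the symbols I, V, X, L, C, D, M; no symbol is repeated more than three times in a row; V, L and D each appear at most once; no smaller symbol precedes a larger one (values never increase from left to right). Value: L (50) + X (10) + X (10) + V (5) + I (1) + I (1) + I (1) = 78. So it is a valid standard Roman numeral.

Yes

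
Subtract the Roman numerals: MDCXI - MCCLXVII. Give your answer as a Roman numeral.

MDCXI = 1611
MCCLXVII = 1267
1611 - 1267 = 344

CCCXLIV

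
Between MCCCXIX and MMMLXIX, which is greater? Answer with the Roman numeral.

MCCCXIX = 1319
MMMLXIX = 3069
3069 is larger

MMMLXIX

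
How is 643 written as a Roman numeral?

Convert 643 to Roman numerals:
  643 contains 1×500 (D)
  143 contains 1×100 (C)
  43 contains 1×40 (XL)
  3 contains 3×1 (III)

DCXLIII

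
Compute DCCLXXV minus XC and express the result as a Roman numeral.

DCCLXXV = 775
XC = 90
775 - 90 = 685

DCLXXXV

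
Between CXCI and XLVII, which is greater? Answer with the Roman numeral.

CXCI = 191
XLVII = 47
191 is larger

CXCI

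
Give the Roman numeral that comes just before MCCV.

MCCV = 1205; previous is 1204

MCCIV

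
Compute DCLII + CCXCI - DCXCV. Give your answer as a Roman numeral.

DCLII = 652, CCXCI = 291, DCXCV = 695
652 + 291 = 943
943 - 695 = 248

CCXLVIII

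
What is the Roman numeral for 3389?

Convert 3389 to Roman numerals:
  3389 contains 3×1000 (MMM)
  389 contains 3×100 (CCC)
  89 contains 1×50 (L)
  39 contains 3×10 (XXX)
  9 contains 1×9 (IX)

MMMCCCLXXXIX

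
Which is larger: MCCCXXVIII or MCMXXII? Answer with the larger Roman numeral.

MCCCXXVIII = 1328
MCMXXII = 1922
1922 is larger

MCMXXII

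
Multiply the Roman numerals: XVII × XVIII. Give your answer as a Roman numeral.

XVII = 17
XVIII = 18
17 × 18 = 306

CCCVI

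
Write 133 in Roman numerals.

Convert 133 to Roman numerals:
  133 contains 1×100 (C)
  33 contains 3×10 (XXX)
  3 contains 3×1 (III)

CXXXIII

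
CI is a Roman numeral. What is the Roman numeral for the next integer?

CI = 101, so the next integer is 101 + 1 = 102

CII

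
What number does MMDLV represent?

MMDLV: M=1000, M=1000, D=500, L=50, V=5
1000 + 1000 + 500 + 50 + 5 = 2555

2555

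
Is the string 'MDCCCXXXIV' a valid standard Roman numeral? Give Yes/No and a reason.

'MDCCCXXXIV': Check the rules: uses only the symbols I, V, X, L, C, D, M; no symbol is repeated more than three times in a row; V, L and D each appear at most once; the only place a smaller symbol precedes a larger one is the allowed subtractive pair IV, the symbol right after such a pair (if any) is smaller than the pair's first symbol, and otherwise the values never increase from left to right. Value: M (1000) + D (500) + C (100) + C (100) + C (100) + X (10) + X (10) + X (10) + IV (4) = 1834. So it is a valid standard Roman numeral.

Yes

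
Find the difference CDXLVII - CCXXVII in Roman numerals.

CDXLVII = 447
CCXXVII = 227
447 - 227 = 220

CCXX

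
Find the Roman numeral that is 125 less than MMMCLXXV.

MMMCLXXV = 3175
3175 - 125 = 3050

MMML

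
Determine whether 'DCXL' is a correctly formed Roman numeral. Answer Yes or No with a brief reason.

'DCXL': Check the rules: uses only the symbols I, V, X, L, C, D, M; no symbol is repeated more than three times in a row; V, L and D each appear at most once; the only place a smaller symbol precedes a larger one is the allowed subtractive pair XL, the symbol right after such a pair (if any) is smaller than the pair's first symbol, and otherwise the values never increase from left to right. Value: D (500) + C (100) + XL (40) = 640. So it is a valid standard Roman numeral.

Yes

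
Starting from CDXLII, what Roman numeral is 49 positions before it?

CDXLII = 442
442 - 49 = 393

CCCXCIII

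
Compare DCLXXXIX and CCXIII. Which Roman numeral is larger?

DCLXXXIX = 689
CCXIII = 213
689 is larger

DCLXXXIX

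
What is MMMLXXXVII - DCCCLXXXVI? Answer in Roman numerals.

MMMLXXXVII = 3087
DCCCLXXXVI = 886
3087 - 886 = 2201

MMCCI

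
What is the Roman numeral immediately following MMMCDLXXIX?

MMMCDLXXIX = 3479; next is 3480

MMMCDLXXX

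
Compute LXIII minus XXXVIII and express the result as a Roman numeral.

LXIII = 63
XXXVIII = 38
63 - 38 = 25

XXV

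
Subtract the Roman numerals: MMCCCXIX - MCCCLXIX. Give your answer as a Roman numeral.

MMCCCXIX = 2319
MCCCLXIX = 1369
2319 - 1369 = 950

CML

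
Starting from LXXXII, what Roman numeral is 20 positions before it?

LXXXII = 82
82 - 20 = 62

LXII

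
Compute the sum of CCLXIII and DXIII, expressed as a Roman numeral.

CCLXIII = 263
DXIII = 513
263 + 513 = 776

DCCLXXVI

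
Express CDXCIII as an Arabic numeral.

CDXCIII: CD=400, XC=90, I=1, I=1, I=1
400 + 90 + 1 + 1 + 1 = 493

493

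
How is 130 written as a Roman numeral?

Convert 130 to Roman numerals:
  130 contains 1×100 (C)
  30 contains 3×10 (XXX)

CXXX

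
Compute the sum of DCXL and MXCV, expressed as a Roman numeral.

DCXL = 640
MXCV = 1095
640 + 1095 = 1735

MDCCXXXV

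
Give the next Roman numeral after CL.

CL = 150; next is 151

CLI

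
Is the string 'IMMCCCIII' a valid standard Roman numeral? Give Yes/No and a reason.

'IMMCCCIII': Invalid subtractive combination: IM

No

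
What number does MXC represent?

MXC: M=1000, XC=90
1000 + 90 = 1090

1090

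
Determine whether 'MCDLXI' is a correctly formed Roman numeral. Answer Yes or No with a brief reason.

'MCDLXI': Check the rules: uses only the symbols I, V, X, L, C, D, M; no symbol is repeated more than three times in a row; V, L and D each appear at most once; the only place a smaller symbol precedes a larger one is the allowed subtractive pair CD, the symbol right after such a pair (if any) is smaller than the pair's first symbol, and otherwise the values never increase from left to right. Value: M (1000) + CD (400) + L (50) + X (10) + I (1) = 1461. So it is a valid standard Roman numeral.

Yes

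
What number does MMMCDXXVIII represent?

MMMCDXXVIII: M=1000, M=1000, M=1000, CD=400, X=10, X=10, V=5, I=1, I=1, I=1
1000 + 1000 + 1000 + 400 + 10 + 10 + 5 + 1 + 1 + 1 = 3428

3428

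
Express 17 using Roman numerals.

Convert 17 to Roman numerals:
  17 contains 1×10 (X)
  7 contains 1×5 (V)
  2 contains 2×1 (II)

XVII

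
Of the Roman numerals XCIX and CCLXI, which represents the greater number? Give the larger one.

XCIX = 99
CCLXI = 261
261 is larger

CCLXI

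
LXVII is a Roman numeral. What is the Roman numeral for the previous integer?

LXVII = 67, so the previous integer is 67 - 1 = 66

LXVI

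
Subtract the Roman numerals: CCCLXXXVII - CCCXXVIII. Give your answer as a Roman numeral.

CCCLXXXVII = 387
CCCXXVIII = 328
387 - 328 = 59

LIX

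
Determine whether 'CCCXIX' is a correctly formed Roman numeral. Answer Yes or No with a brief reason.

'CCCXIX': Check the rules: uses only the symbols I, V, X, L, C, D, M; no symbol is repeated more than three times in a row; V, L and D each appear at most once; the only place a smaller symbol precedes a larger one is the allowed subtractive pair IX, the symbol right after such a pair (if any) is smaller than the pair's first symbol, and otherwise the values never increase from left to right. Value: C (100) + C (100) + C (100) + X (10) + IX (9) = 319. So it is a valid standard Roman numeral.

Yes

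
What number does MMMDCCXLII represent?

MMMDCCXLII: M=1000, M=1000, M=1000, D=500, C=100, C=100, XL=40, I=1, I=1
1000 + 1000 + 1000 + 500 + 100 + 100 + 40 + 1 + 1 = 3742

3742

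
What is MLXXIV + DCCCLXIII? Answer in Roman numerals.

MLXXIV = 1074
DCCCLXIII = 863
1074 + 863 = 1937

MCMXXXVII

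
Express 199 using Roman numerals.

Convert 199 to Roman numerals:
  199 contains 1×100 (C)
  99 contains 1×90 (XC)
  9 contains 1×9 (IX)

CXCIX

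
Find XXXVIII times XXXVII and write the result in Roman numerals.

XXXVIII = 38
XXXVII = 37
38 × 37 = 1406

MCDVI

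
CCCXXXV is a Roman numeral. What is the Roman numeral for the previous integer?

CCCXXXV = 335, so the previous integer is 335 - 1 = 334

CCCXXXIV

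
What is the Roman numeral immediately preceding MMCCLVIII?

MMCCLVIII = 2258; previous is 2257

MMCCLVII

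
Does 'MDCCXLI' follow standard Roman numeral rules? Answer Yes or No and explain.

'MDCCXLI': Check the rules: uses only the symbols I, V, X, L, C, D, M; no symbol is repeated more than three times in a row; V, L and D each appear at most once; the only place a smaller symbol precedes a larger one is the allowed subtractive pair XL, the symbol right after such a pair (if any) is smaller than the pair's first symbol, and otherwise the values never increase from left to right. Value: M (1000) + D (500) + C (100) + C (100) + XL (40) + I (1) = 1741. So it is a valid standard Roman numeral.

Yes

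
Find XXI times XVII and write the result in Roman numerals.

XXI = 21
XVII = 17
21 × 17 = 357

CCCLVII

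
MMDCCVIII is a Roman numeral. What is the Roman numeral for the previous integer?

MMDCCVIII = 2708, so the previous integer is 2708 - 1 = 2707

MMDCCVII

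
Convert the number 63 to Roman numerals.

Convert 63 to Roman numerals:
  63 contains 1×50 (L)
  13 contains 1×10 (X)
  3 contains 3×1 (III)

LXIII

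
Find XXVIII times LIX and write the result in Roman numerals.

XXVIII = 28
LIX = 59
28 × 59 = 1652

MDCLII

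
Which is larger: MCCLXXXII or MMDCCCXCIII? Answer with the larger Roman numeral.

MCCLXXXII = 1282
MMDCCCXCIII = 2893
2893 is larger

MMDCCCXCIII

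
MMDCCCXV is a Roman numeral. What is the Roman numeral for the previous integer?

MMDCCCXV = 2815; previous is 2814

MMDCCCXIV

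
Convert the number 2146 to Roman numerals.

Convert 2146 to Roman numerals:
  2146 contains 2×1000 (MM)
  146 contains 1×100 (C)
  46 contains 1×40 (XL)
  6 contains 1×5 (V)
  1 contains 1×1 (I)

MMCXLVI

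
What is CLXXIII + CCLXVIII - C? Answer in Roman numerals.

CLXXIII = 173, CCLXVIII = 268, C = 100
173 + 268 = 441
441 - 100 = 341

CCCXLI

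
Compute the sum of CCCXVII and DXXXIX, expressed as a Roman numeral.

CCCXVII = 317
DXXXIX = 539
317 + 539 = 856

DCCCLVI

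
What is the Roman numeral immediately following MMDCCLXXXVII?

MMDCCLXXXVII = 2787, so the next integer is 2787 + 1 = 2788

MMDCCLXXXVIII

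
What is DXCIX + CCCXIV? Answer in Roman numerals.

DXCIX = 599
CCCXIV = 314
599 + 314 = 913

CMXIII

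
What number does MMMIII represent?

MMMIII: M=1000, M=1000, M=1000, I=1, I=1, I=1
1000 + 1000 + 1000 + 1 + 1 + 1 = 3003

3003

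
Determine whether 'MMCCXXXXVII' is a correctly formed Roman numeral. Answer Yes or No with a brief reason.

'MMCCXXXXVII': More than 3 consecutive X's

No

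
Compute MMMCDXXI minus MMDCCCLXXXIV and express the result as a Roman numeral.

MMMCDXXI = 3421
MMDCCCLXXXIV = 2884
3421 - 2884 = 537

DXXXVII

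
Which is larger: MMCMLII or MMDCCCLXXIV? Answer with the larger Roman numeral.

MMCMLII = 2952
MMDCCCLXXIV = 2874
2952 is larger

MMCMLII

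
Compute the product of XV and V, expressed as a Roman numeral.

XV = 15
V = 5
15 × 5 = 75

LXXV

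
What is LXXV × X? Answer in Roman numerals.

LXXV = 75
X = 10
75 × 10 = 750

DCCL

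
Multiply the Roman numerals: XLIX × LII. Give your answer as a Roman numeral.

XLIX = 49
LII = 52
49 × 52 = 2548

MMDXLVIII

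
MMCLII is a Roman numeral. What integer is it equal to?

MMCLII: M=1000, M=1000, C=100, L=50, I=1, I=1
1000 + 1000 + 100 + 50 + 1 + 1 = 2152

2152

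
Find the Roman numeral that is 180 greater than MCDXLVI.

MCDXLVI = 1446
1446 + 180 = 1626

MDCXXVI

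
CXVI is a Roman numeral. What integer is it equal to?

CXVI: C=100, X=10, V=5, I=1
100 + 10 + 5 + 1 = 116

116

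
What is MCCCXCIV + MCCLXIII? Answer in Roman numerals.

MCCCXCIV = 1394
MCCLXIII = 1263
1394 + 1263 = 2657

MMDCLVII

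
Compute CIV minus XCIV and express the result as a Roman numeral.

CIV = 104
XCIV = 94
104 - 94 = 10

X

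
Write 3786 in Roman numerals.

Convert 3786 to Roman numerals:
  3786 contains 3×1000 (MMM)
  786 contains 1×500 (D)
  286 contains 2×100 (CC)
  86 contains 1×50 (L)
  36 contains 3×10 (XXX)
  6 contains 1×5 (V)
  1 contains 1×1 (I)

MMMDCCLXXXVI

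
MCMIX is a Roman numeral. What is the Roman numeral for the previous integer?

MCMIX = 1909, so the previous integer is 1909 - 1 = 1908

MCMVIII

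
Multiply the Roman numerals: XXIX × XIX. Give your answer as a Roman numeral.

XXIX = 29
XIX = 19
29 × 19 = 551

DLI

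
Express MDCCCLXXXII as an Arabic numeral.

MDCCCLXXXII: M=1000, D=500, C=100, C=100, C=100, L=50, X=10, X=10, X=10, I=1, I=1
1000 + 500 + 100 + 100 + 100 + 50 + 10 + 10 + 10 + 1 + 1 = 1882

1882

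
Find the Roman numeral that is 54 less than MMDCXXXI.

MMDCXXXI = 2631
2631 - 54 = 2577

MMDLXXVII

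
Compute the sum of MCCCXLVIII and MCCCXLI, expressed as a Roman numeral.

MCCCXLVIII = 1348
MCCCXLI = 1341
1348 + 1341 = 2689

MMDCLXXXIX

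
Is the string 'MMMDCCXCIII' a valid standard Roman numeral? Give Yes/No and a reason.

'MMMDCCXCIII': Check the rules: uses only the symbols I, V, X, L, C, D, M; no symbol is repeated more than three times in a row; V, L and D each appear at most once; the only place a smaller symbol precedes a larger one is the allowed subtractive pair XC, the symbol right after such a pair (if any) is smaller than the pair's first symbol, and otherwise the values never increase from left to right. Value: M (1000) + M (1000) + M (1000) + D (500) + C (100) + C (100) + XC (90) + I (1) + I (1) + I (1) = 3793. So it is a valid standard Roman numeral.

Yes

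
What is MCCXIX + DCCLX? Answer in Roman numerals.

MCCXIX = 1219
DCCLX = 760
1219 + 760 = 1979

MCMLXXIX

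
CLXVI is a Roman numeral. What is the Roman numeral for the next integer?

CLXVI = 166; next is 167

CLXVII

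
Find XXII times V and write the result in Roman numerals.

XXII = 22
V = 5
22 × 5 = 110

CX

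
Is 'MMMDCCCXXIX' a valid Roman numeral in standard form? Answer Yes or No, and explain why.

'MMMDCCCXXIX': Check the rules: uses only the symbols I, V, X, L, C, D, M; no symbol is repeated more than three times in a row; V, L and D each appear at most once; the only place a smaller symbol precedes a larger one is the allowed subtractive pair IX, the symbol right after such a pair (if any) is smaller than the pair's first symbol, and otherwise the values never increase from left to right. Value: M (1000) + M (1000) + M (1000) + D (500) + C (100) + C (100) + C (100) + X (10) + X (10) + IX (9) = 3829. So it is a valid standard Roman numeral.

Yes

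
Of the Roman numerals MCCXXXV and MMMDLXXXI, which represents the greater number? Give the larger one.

MCCXXXV = 1235
MMMDLXXXI = 3581
3581 is larger

MMMDLXXXI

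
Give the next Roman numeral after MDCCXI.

MDCCXI = 1711, so the next integer is 1711 + 1 = 1712

MDCCXII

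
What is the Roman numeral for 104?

Convert 104 to Roman numerals:
  104 contains 1×100 (C)
  4 contains 1×4 (IV)

CIV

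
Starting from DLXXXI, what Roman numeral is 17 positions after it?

DLXXXI = 581
581 + 17 = 598

DXCVIII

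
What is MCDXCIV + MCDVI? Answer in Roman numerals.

MCDXCIV = 1494
MCDVI = 1406
1494 + 1406 = 2900

MMCM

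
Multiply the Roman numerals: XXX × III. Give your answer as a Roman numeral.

XXX = 30
III = 3
30 × 3 = 90

XC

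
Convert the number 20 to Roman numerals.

Convert 20 to Roman numerals:
  20 contains 2×10 (XX)

XX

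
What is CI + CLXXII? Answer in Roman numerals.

CI = 101
CLXXII = 172
101 + 172 = 273

CCLXXIII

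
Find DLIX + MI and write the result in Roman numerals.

DLIX = 559
MI = 1001
559 + 1001 = 1560

MDLX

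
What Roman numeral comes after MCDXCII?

MCDXCII = 1492, so the next integer is 1492 + 1 = 1493

MCDXCIII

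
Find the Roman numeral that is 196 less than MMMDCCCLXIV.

MMMDCCCLXIV = 3864
3864 - 196 = 3668

MMMDCLXVIII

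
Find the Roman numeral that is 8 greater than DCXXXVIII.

DCXXXVIII = 638
638 + 8 = 646

DCXLVI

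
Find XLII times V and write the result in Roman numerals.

XLII = 42
V = 5
42 × 5 = 210

CCX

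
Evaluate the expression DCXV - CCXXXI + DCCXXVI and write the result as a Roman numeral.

DCXV = 615, CCXXXI = 231, DCCXXVI = 726
615 - 231 = 384
384 + 726 = 1110

MCX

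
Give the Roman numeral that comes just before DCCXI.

DCCXI = 711; previous is 710

DCCX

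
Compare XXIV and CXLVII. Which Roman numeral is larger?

XXIV = 24
CXLVII = 147
147 is larger

CXLVII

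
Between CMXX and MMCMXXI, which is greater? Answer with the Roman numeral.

CMXX = 920
MMCMXXI = 2921
2921 is larger

MMCMXXI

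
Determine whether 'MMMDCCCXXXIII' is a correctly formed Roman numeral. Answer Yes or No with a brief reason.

'MMMDCCCXXXIII': Check the rules: uses only the symbols I, V, X, L, C, D, M; no symbol is repeated more than three times in a row; V, L and D each appear at most once; no smaller symbol precedes a larger one (values never increase from left to right). Value: M (1000) + M (1000) + M (1000) + D (500) + C (100) + C (100) + C (100) + X (10) + X (10) + X (10) + I (1) + I (1) + I (1) = 3833. So it is a valid standard Roman numeral.

Yes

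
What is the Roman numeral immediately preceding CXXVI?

CXXVI = 126; previous is 125

CXXV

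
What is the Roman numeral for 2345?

Convert 2345 to Roman numerals:
  2345 contains 2×1000 (MM)
  345 contains 3×100 (CCC)
  45 contains 1×40 (XL)
  5 contains 1×5 (V)

MMCCCXLV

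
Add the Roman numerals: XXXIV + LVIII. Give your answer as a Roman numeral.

XXXIV = 34
LVIII = 58
34 + 58 = 92

XCII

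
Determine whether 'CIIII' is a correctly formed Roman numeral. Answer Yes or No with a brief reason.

'CIIII': More than 3 consecutive I's

No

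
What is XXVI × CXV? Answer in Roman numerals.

XXVI = 26
CXV = 115
26 × 115 = 2990

MMCMXC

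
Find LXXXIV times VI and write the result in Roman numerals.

LXXXIV = 84
VI = 6
84 × 6 = 504

DIV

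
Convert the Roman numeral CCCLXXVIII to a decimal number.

CCCLXXVIII: C=100, C=100, C=100, L=50, X=10, X=10, V=5, I=1, I=1, I=1
100 + 100 + 100 + 50 + 10 + 10 + 5 + 1 + 1 + 1 = 378

378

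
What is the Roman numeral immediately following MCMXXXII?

MCMXXXII = 1932, so the next integer is 1932 + 1 = 1933

MCMXXXIII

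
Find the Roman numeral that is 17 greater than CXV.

CXV = 115
115 + 17 = 132

CXXXII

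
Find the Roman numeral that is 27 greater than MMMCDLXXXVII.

MMMCDLXXXVII = 3487
3487 + 27 = 3514

MMMDXIV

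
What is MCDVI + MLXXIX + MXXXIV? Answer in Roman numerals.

MCDVI = 1406, MLXXIX = 1079, MXXXIV = 1034
1406 + 1079 = 2485
2485 + 1034 = 3519

MMMDXIX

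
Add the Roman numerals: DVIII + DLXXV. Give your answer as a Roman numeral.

DVIII = 508
DLXXV = 575
508 + 575 = 1083

MLXXXIII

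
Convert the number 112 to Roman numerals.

Convert 112 to Roman numerals:
  112 contains 1×100 (C)
  12 contains 1×10 (X)
  2 contains 2×1 (II)

CXII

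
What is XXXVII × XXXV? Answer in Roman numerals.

XXXVII = 37
XXXV = 35
37 × 35 = 1295

MCCXCV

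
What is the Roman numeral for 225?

Convert 225 to Roman numerals:
  225 contains 2×100 (CC)
  25 contains 2×10 (XX)
  5 contains 1×5 (V)

CCXXV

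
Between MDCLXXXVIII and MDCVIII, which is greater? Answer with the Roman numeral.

MDCLXXXVIII = 1688
MDCVIII = 1608
1688 is larger

MDCLXXXVIII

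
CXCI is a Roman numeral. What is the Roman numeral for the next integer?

CXCI = 191; next is 192

CXCII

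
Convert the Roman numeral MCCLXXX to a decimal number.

MCCLXXX: M=1000, C=100, C=100, L=50, X=10, X=10, X=10
1000 + 100 + 100 + 50 + 10 + 10 + 10 = 1280

1280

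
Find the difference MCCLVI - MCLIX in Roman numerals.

MCCLVI = 1256
MCLIX = 1159
1256 - 1159 = 97

XCVII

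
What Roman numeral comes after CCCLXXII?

CCCLXXII = 372; next is 373

CCCLXXIII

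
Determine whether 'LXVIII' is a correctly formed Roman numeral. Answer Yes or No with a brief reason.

'LXVIII': Check the rules: uses only the symbols I, V, X, L, C, D, M; no symbol is repeated more than three times in a row; V, L and D each appear at most once; no smaller symbol precedes a larger one (values never increase from left to right). Value: L (50) + X (10) + V (5) + I (1) + I (1) + I (1) = 68. So it is a valid standard Roman numeral.

Yes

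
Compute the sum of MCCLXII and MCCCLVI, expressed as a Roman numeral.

MCCLXII = 1262
MCCCLVI = 1356
1262 + 1356 = 2618

MMDCXVIII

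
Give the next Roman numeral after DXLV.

DXLV = 545; next is 546

DXLVI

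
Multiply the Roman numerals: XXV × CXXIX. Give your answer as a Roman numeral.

XXV = 25
CXXIX = 129
25 × 129 = 3225

MMMCCXXV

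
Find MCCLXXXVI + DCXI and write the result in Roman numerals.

MCCLXXXVI = 1286
DCXI = 611
1286 + 611 = 1897

MDCCCXCVII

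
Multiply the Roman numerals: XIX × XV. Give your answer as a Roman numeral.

XIX = 19
XV = 15
19 × 15 = 285

CCLXXXV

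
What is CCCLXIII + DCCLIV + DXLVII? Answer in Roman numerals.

CCCLXIII = 363, DCCLIV = 754, DXLVII = 547
363 + 754 = 1117
1117 + 547 = 1664

MDCLXIV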